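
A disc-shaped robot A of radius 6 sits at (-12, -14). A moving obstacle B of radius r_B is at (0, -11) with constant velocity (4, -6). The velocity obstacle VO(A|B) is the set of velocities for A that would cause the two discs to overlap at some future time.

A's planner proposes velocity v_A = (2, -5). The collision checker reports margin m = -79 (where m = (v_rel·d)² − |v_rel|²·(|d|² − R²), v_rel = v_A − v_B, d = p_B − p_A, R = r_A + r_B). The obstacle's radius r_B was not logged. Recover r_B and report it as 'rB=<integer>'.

m = -79
d = (12, 3);  v_rel = (-2, 1),  |v_rel|² = 5
v_rel×d = (-2)·(3) − (1)·(12) = -18
since m = R²·5 − (-18)²:  R² = (324 + -79) / 5 = 49
R = √49 = 7  ⇒  r_B = 7 − 6 = 1

rB=1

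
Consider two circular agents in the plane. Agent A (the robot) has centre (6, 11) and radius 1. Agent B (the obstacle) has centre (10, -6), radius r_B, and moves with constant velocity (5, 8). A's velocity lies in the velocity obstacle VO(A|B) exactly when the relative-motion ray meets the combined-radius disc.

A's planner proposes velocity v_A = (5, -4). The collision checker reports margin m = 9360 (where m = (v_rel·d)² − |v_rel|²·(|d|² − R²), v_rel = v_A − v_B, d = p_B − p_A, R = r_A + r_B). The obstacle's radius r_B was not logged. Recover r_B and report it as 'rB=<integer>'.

m = 9360
d = (4, -17);  v_rel = (0, -12),  |v_rel|² = 144
v_rel×d = (0)·(-17) − (-12)·(4) = 48
since m = R²·144 − 48²:  R² = (2304 + 9360) / 144 = 81
R = √81 = 9  ⇒  r_B = 9 − 1 = 8

rB=8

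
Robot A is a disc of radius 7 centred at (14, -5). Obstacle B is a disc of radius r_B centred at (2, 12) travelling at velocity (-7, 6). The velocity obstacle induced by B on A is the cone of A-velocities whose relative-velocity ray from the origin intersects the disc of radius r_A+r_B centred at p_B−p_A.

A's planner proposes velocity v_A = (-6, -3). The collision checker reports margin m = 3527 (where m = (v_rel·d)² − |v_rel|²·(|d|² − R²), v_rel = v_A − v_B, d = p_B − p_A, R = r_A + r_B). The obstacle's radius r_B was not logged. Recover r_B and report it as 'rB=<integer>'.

m = 3527
d = (-12, 17);  v_rel = (1, -9),  |v_rel|² = 82
v_rel×d = (1)·(17) − (-9)·(-12) = -91
since m = R²·82 − (-91)²:  R² = (8281 + 3527) / 82 = 144
R = √144 = 12  ⇒  r_B = 12 − 7 = 5

rB=5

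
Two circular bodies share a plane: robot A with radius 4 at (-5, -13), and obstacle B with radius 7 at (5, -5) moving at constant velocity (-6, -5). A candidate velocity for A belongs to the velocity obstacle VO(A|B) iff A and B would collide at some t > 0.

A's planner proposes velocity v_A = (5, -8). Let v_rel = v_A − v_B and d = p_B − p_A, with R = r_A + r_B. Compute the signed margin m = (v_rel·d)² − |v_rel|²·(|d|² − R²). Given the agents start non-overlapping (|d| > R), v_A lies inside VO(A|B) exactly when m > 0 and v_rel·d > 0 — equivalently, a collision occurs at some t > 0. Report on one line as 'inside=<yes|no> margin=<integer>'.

d = (10, 8),  |d|² = 164;  R = 4+7 = 11,  c = 164−11² = 43
v_rel = (11, -3),  |v_rel|² = 130;  v_rel·d = (11)·(10) + (-3)·(8) = 86
130·t² − 172·t + 43 = 0  ⇒  m = 86² − 130·43 = 1806
m = 1806 > 0,  v_rel·d = 86 > 0  ⇒  inside

inside=yes margin=1806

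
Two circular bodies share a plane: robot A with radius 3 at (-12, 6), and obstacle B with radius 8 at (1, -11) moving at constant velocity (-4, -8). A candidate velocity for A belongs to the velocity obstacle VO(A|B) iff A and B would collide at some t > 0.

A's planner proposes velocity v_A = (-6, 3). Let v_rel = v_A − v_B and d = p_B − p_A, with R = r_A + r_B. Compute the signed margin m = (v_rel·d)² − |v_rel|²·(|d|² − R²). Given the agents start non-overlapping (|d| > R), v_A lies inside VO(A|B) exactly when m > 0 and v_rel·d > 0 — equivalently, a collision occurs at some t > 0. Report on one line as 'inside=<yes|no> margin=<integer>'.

d = (13, -17),  |d|² = 458;  R = 3+8 = 11,  c = 458−11² = 337
v_rel = (-2, 11),  |v_rel|² = 125;  v_rel·d = (-2)·(13) + (11)·(-17) = -213
125·t² + 426·t + 337 = 0  ⇒  m = (-213)² − 125·337 = 3244
m = 3244 > 0,  v_rel·d = -213 < 0  ⇒  outside

inside=no margin=3244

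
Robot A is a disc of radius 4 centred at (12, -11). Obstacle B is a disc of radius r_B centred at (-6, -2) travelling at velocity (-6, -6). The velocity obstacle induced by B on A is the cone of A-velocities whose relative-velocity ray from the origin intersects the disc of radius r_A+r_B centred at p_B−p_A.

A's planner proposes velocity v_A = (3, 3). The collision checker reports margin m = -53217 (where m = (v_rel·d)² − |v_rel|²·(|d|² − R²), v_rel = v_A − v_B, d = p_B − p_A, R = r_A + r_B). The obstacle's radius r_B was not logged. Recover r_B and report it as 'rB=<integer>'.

m = -53217
d = (-18, 9);  v_rel = (9, 9),  |v_rel|² = 162
v_rel×d = (9)·(9) − (9)·(-18) = 243
since m = R²·162 − 243²:  R² = (59049 + -53217) / 162 = 36
R = √36 = 6  ⇒  r_B = 6 − 4 = 2

rB=2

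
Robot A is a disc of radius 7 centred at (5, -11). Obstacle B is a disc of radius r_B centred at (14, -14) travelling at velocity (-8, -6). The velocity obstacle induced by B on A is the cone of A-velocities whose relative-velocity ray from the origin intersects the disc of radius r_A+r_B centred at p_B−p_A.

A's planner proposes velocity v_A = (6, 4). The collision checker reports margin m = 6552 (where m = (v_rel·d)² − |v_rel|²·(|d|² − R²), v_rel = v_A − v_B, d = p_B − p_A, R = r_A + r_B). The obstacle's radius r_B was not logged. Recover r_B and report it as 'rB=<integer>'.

m = 6552
d = (9, -3);  v_rel = (14, 10),  |v_rel|² = 296
v_rel×d = (14)·(-3) − (10)·(9) = -132
since m = R²·296 − (-132)²:  R² = (17424 + 6552) / 296 = 81
R = √81 = 9  ⇒  r_B = 9 − 7 = 2

rB=2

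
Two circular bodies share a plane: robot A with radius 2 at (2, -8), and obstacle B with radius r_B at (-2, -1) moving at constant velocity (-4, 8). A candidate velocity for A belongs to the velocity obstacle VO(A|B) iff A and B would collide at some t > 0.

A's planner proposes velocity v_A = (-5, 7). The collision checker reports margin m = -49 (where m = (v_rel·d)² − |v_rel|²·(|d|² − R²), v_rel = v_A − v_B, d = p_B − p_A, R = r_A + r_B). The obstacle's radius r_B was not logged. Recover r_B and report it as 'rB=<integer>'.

m = -49
d = (-4, 7);  v_rel = (-1, -1),  |v_rel|² = 2
v_rel×d = (-1)·(7) − (-1)·(-4) = -11
since m = R²·2 − (-11)²:  R² = (121 + -49) / 2 = 36
R = √36 = 6  ⇒  r_B = 6 − 2 = 4

rB=4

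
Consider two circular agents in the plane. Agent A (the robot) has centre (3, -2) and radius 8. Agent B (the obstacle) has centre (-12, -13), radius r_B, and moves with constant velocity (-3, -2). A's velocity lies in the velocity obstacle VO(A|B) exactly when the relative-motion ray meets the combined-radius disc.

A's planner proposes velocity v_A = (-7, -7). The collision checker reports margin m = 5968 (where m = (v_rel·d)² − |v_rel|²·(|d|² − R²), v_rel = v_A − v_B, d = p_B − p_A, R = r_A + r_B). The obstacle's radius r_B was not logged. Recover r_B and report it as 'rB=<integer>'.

m = 5968
d = (-15, -11);  v_rel = (-4, -5),  |v_rel|² = 41
v_rel×d = (-4)·(-11) − (-5)·(-15) = -31
since m = R²·41 − (-31)²:  R² = (961 + 5968) / 41 = 169
R = √169 = 13  ⇒  r_B = 13 − 8 = 5

rB=5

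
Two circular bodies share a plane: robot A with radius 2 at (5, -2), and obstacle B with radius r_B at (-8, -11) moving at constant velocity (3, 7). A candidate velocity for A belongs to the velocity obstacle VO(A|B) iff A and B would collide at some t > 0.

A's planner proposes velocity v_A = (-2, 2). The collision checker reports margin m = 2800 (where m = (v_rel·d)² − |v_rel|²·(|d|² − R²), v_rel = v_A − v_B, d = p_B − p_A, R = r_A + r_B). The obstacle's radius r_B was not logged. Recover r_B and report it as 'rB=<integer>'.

m = 2800
d = (-13, -9);  v_rel = (-5, -5),  |v_rel|² = 50
v_rel×d = (-5)·(-9) − (-5)·(-13) = -20
since m = R²·50 − (-20)²:  R² = (400 + 2800) / 50 = 64
R = √64 = 8  ⇒  r_B = 8 − 2 = 6

rB=6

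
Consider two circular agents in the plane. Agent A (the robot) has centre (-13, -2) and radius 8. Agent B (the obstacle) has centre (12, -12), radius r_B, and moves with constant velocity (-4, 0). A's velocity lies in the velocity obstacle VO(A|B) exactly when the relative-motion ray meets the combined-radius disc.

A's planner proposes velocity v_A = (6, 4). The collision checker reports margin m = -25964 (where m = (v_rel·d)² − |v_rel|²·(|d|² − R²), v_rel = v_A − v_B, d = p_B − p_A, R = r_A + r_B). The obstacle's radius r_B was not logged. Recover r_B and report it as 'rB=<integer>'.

m = -25964
d = (25, -10);  v_rel = (10, 4),  |v_rel|² = 116
v_rel×d = (10)·(-10) − (4)·(25) = -200
since m = R²·116 − (-200)²:  R² = (40000 + -25964) / 116 = 121
R = √121 = 11  ⇒  r_B = 11 − 8 = 3

rB=3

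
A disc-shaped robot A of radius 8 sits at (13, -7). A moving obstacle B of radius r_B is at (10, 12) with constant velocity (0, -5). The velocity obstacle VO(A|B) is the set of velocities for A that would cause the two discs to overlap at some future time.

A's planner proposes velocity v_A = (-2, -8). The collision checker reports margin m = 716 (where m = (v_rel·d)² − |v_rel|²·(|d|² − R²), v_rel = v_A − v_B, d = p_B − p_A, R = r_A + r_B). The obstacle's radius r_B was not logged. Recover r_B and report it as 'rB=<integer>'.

m = 716
d = (-3, 19);  v_rel = (-2, -3),  |v_rel|² = 13
v_rel×d = (-2)·(19) − (-3)·(-3) = -47
since m = R²·13 − (-47)²:  R² = (2209 + 716) / 13 = 225
R = √225 = 15  ⇒  r_B = 15 − 8 = 7

rB=7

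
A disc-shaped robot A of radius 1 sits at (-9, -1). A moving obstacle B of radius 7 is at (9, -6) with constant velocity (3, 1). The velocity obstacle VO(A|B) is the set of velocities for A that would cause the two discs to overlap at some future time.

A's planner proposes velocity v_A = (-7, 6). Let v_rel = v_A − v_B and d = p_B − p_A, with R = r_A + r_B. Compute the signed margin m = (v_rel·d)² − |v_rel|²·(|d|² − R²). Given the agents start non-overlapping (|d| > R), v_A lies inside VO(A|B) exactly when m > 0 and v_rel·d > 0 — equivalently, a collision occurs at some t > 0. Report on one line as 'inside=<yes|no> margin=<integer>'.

d = (18, -5),  |d|² = 349;  R = 1+7 = 8,  c = 349−8² = 285
v_rel = (-10, 5),  |v_rel|² = 125;  v_rel·d = (-10)·(18) + (5)·(-5) = -205
125·t² + 410·t + 285 = 0  ⇒  m = (-205)² − 125·285 = 6400
m = 6400 > 0,  v_rel·d = -205 < 0  ⇒  outside

inside=no margin=6400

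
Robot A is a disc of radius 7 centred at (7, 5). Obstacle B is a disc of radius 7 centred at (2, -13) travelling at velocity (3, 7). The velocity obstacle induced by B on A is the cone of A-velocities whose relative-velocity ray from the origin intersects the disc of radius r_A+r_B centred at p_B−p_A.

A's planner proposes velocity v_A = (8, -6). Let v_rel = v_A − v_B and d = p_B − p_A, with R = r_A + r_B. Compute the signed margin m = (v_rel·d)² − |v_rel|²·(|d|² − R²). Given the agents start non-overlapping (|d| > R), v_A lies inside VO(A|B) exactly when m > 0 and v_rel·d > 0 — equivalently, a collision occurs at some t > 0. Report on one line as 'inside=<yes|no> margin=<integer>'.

d = (-5, -18),  |d|² = 349;  R = 7+7 = 14,  c = 349−14² = 153
v_rel = (5, -13),  |v_rel|² = 194;  v_rel·d = (5)·(-5) + (-13)·(-18) = 209
194·t² − 418·t + 153 = 0  ⇒  m = 209² − 194·153 = 13999
m = 13999 > 0,  v_rel·d = 209 > 0  ⇒  inside

inside=yes margin=13999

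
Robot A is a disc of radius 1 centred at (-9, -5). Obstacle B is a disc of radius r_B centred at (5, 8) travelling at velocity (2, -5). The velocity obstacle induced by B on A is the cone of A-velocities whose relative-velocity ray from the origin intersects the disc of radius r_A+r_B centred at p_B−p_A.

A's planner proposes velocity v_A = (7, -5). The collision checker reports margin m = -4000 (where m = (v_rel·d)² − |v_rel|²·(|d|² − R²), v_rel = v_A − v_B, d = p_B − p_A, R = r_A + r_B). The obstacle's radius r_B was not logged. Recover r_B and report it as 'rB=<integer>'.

m = -4000
d = (14, 13);  v_rel = (5, 0),  |v_rel|² = 25
v_rel×d = (5)·(13) − (0)·(14) = 65
since m = R²·25 − 65²:  R² = (4225 + -4000) / 25 = 9
R = √9 = 3  ⇒  r_B = 3 − 1 = 2

rB=2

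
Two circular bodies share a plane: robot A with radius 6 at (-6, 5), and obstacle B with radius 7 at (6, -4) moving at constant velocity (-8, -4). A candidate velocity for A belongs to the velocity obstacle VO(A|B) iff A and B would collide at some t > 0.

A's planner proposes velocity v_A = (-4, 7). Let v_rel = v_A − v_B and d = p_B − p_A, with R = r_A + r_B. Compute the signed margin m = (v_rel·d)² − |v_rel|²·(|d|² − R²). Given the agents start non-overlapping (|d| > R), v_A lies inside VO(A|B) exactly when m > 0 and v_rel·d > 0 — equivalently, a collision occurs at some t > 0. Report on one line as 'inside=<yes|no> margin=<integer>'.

d = (12, -9),  |d|² = 225;  R = 6+7 = 13,  c = 225−13² = 56
v_rel = (4, 11),  |v_rel|² = 137;  v_rel·d = (4)·(12) + (11)·(-9) = -51
137·t² + 102·t + 56 = 0  ⇒  m = (-51)² − 137·56 = -5071
m = -5071 < 0,  v_rel·d = -51 < 0  ⇒  outside

inside=no margin=-5071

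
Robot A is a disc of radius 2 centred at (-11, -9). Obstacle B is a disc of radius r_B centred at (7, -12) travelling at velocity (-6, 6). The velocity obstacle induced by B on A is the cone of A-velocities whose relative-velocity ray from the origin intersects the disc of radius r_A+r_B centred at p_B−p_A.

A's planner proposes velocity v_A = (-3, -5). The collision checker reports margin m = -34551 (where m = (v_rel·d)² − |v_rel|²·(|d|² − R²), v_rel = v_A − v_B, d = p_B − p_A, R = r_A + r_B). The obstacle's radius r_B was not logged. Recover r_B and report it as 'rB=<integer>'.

m = -34551
d = (18, -3);  v_rel = (3, -11),  |v_rel|² = 130
v_rel×d = (3)·(-3) − (-11)·(18) = 189
since m = R²·130 − 189²:  R² = (35721 + -34551) / 130 = 9
R = √9 = 3  ⇒  r_B = 3 − 2 = 1

rB=1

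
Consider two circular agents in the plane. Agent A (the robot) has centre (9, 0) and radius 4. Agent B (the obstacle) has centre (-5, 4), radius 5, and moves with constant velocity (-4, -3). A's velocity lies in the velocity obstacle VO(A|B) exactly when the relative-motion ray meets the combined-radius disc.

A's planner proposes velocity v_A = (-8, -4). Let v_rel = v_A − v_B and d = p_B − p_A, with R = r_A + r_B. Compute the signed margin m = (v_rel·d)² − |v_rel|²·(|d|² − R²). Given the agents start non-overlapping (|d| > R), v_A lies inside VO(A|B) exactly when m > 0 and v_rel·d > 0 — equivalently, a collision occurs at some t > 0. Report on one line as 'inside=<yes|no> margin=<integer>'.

d = (-14, 4),  |d|² = 212;  R = 4+5 = 9,  c = 212−9² = 131
v_rel = (-4, -1),  |v_rel|² = 17;  v_rel·d = (-4)·(-14) + (-1)·(4) = 52
17·t² − 104·t + 131 = 0  ⇒  m = 52² − 17·131 = 477
m = 477 > 0,  v_rel·d = 52 > 0  ⇒  inside

inside=yes margin=477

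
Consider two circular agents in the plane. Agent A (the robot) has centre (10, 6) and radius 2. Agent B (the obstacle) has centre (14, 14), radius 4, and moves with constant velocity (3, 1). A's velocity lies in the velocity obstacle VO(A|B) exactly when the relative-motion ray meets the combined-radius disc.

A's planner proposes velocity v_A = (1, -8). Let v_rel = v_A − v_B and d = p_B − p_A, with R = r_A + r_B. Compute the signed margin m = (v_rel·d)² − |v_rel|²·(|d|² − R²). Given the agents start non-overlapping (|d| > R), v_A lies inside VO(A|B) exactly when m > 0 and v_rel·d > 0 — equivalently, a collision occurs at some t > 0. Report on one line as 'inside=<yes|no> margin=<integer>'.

d = (4, 8),  |d|² = 80;  R = 2+4 = 6,  c = 80−6² = 44
v_rel = (-2, -9),  |v_rel|² = 85;  v_rel·d = (-2)·(4) + (-9)·(8) = -80
85·t² + 160·t + 44 = 0  ⇒  m = (-80)² − 85·44 = 2660
m = 2660 > 0,  v_rel·d = -80 < 0  ⇒  outside

inside=no margin=2660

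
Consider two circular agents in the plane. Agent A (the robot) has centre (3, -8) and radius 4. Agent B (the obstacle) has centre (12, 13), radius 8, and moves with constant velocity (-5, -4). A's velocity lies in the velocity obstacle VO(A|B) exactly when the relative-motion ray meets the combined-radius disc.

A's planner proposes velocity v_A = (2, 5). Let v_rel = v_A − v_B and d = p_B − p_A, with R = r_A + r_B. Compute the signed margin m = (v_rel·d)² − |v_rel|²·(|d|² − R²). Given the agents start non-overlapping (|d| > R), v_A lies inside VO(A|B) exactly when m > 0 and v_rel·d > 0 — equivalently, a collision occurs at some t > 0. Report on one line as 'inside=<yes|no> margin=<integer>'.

d = (9, 21),  |d|² = 522;  R = 4+8 = 12,  c = 522−12² = 378
v_rel = (7, 9),  |v_rel|² = 130;  v_rel·d = (7)·(9) + (9)·(21) = 252
130·t² − 504·t + 378 = 0  ⇒  m = 252² − 130·378 = 14364
m = 14364 > 0,  v_rel·d = 252 > 0  ⇒  inside

inside=yes margin=14364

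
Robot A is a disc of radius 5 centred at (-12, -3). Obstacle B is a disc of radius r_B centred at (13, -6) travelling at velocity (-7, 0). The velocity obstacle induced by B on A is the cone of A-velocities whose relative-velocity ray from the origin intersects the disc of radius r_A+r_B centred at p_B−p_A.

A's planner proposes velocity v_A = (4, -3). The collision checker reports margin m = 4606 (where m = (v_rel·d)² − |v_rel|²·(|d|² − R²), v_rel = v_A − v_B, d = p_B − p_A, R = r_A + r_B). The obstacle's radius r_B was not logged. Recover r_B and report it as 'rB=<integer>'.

m = 4606
d = (25, -3);  v_rel = (11, -3),  |v_rel|² = 130
v_rel×d = (11)·(-3) − (-3)·(25) = 42
since m = R²·130 − 42²:  R² = (1764 + 4606) / 130 = 49
R = √49 = 7  ⇒  r_B = 7 − 5 = 2

rB=2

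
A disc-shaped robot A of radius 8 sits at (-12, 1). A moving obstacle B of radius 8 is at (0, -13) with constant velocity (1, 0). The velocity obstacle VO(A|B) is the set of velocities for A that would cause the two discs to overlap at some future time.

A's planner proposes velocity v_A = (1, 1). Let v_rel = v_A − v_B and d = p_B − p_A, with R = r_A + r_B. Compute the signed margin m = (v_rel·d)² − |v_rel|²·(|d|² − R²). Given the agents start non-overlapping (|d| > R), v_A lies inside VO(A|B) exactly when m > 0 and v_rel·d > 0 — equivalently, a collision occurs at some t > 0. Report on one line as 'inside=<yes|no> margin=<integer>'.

d = (12, -14),  |d|² = 340;  R = 8+8 = 16,  c = 340−16² = 84
v_rel = (0, 1),  |v_rel|² = 1;  v_rel·d = (0)·(12) + (1)·(-14) = -14
1·t² + 28·t + 84 = 0  ⇒  m = (-14)² − 1·84 = 112
m = 112 > 0,  v_rel·d = -14 < 0  ⇒  outside

inside=no margin=112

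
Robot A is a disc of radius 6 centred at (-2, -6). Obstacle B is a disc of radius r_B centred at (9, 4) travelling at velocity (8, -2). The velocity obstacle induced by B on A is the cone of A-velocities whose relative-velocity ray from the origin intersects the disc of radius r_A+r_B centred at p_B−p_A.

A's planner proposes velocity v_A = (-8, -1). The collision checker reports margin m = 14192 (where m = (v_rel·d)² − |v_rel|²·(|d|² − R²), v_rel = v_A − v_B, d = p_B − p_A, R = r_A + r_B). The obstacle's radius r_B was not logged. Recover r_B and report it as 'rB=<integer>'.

m = 14192
d = (11, 10);  v_rel = (-16, 1),  |v_rel|² = 257
v_rel×d = (-16)·(10) − (1)·(11) = -171
since m = R²·257 − (-171)²:  R² = (29241 + 14192) / 257 = 169
R = √169 = 13  ⇒  r_B = 13 − 6 = 7

rB=7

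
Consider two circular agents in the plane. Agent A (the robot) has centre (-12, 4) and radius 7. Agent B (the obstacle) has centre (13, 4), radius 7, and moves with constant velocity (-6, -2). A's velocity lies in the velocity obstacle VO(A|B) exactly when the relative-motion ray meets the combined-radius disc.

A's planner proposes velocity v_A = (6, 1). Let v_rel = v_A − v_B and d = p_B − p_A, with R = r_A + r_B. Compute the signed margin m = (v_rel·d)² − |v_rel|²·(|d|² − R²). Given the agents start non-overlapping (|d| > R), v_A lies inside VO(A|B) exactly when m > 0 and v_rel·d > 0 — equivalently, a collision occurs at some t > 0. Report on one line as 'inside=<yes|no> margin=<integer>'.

d = (25, 0),  |d|² = 625;  R = 7+7 = 14,  c = 625−14² = 429
v_rel = (12, 3),  |v_rel|² = 153;  v_rel·d = (12)·(25) + (3)·(0) = 300
153·t² − 600·t + 429 = 0  ⇒  m = 300² − 153·429 = 24363
m = 24363 > 0,  v_rel·d = 300 > 0  ⇒  inside

inside=yes margin=24363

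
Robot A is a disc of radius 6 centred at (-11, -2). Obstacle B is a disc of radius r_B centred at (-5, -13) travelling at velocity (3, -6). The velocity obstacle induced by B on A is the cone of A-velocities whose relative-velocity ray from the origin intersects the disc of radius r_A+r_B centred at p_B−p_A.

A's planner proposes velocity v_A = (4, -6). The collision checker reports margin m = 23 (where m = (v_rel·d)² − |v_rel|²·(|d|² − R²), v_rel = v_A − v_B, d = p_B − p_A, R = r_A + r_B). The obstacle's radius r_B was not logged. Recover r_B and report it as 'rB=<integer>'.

m = 23
d = (6, -11);  v_rel = (1, 0),  |v_rel|² = 1
v_rel×d = (1)·(-11) − (0)·(6) = -11
since m = R²·1 − (-11)²:  R² = (121 + 23) / 1 = 144
R = √144 = 12  ⇒  r_B = 12 − 6 = 6

rB=6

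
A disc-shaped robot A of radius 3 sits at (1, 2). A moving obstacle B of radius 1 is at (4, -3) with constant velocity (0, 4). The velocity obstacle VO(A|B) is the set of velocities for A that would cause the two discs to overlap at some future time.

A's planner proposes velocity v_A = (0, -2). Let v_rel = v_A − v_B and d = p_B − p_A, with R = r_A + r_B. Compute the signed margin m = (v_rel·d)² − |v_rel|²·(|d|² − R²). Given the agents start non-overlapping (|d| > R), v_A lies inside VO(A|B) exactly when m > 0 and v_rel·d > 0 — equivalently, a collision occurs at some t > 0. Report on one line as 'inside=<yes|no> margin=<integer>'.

d = (3, -5),  |d|² = 34;  R = 3+1 = 4,  c = 34−4² = 18
v_rel = (0, -6),  |v_rel|² = 36;  v_rel·d = (0)·(3) + (-6)·(-5) = 30
36·t² − 60·t + 18 = 0  ⇒  m = 30² − 36·18 = 252
m = 252 > 0,  v_rel·d = 30 > 0  ⇒  inside

inside=yes margin=252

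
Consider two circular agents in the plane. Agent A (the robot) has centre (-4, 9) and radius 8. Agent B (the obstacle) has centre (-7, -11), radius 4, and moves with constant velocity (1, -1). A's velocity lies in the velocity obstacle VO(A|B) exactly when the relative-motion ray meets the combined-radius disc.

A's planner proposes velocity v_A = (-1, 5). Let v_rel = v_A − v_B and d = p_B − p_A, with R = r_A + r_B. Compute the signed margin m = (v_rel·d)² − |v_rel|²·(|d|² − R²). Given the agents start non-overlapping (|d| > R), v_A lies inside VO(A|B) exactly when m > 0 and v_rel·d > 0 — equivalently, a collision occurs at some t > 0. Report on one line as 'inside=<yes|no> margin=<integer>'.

d = (-3, -20),  |d|² = 409;  R = 8+4 = 12,  c = 409−12² = 265
v_rel = (-2, 6),  |v_rel|² = 40;  v_rel·d = (-2)·(-3) + (6)·(-20) = -114
40·t² + 228·t + 265 = 0  ⇒  m = (-114)² − 40·265 = 2396
m = 2396 > 0,  v_rel·d = -114 < 0  ⇒  outside

inside=no margin=2396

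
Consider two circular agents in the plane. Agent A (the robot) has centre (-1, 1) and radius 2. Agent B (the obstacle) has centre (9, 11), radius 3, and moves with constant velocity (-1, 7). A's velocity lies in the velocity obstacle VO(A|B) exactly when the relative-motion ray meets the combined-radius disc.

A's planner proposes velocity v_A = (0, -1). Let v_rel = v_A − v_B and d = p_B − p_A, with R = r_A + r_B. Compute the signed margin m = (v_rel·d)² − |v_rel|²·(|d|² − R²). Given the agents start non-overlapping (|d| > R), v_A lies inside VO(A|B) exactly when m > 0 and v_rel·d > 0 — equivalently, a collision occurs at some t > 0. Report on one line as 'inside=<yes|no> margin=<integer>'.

d = (10, 10),  |d|² = 200;  R = 2+3 = 5,  c = 200−5² = 175
v_rel = (1, -8),  |v_rel|² = 65;  v_rel·d = (1)·(10) + (-8)·(10) = -70
65·t² + 140·t + 175 = 0  ⇒  m = (-70)² − 65·175 = -6475
m = -6475 < 0,  v_rel·d = -70 < 0  ⇒  outside

inside=no margin=-6475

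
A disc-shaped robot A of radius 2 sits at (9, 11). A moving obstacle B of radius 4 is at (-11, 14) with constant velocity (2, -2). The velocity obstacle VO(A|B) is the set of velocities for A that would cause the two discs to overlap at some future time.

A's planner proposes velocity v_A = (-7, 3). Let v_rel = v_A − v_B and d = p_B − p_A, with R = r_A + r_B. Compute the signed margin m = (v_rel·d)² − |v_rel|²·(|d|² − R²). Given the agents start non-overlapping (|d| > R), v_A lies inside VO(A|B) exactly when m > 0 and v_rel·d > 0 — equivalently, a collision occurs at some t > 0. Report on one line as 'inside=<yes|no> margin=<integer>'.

d = (-20, 3),  |d|² = 409;  R = 2+4 = 6,  c = 409−6² = 373
v_rel = (-9, 5),  |v_rel|² = 106;  v_rel·d = (-9)·(-20) + (5)·(3) = 195
106·t² − 390·t + 373 = 0  ⇒  m = 195² − 106·373 = -1513
m = -1513 < 0,  v_rel·d = 195 > 0  ⇒  outside

inside=no margin=-1513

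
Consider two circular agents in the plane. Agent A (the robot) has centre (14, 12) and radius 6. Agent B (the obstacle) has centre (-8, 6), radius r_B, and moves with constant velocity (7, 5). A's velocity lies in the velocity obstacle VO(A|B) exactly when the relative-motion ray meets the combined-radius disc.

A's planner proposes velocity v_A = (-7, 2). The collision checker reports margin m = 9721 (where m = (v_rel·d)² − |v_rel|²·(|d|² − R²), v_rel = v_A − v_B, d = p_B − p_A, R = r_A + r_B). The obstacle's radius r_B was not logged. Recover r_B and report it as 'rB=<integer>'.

m = 9721
d = (-22, -6);  v_rel = (-14, -3),  |v_rel|² = 205
v_rel×d = (-14)·(-6) − (-3)·(-22) = 18
since m = R²·205 − 18²:  R² = (324 + 9721) / 205 = 49
R = √49 = 7  ⇒  r_B = 7 − 6 = 1

rB=1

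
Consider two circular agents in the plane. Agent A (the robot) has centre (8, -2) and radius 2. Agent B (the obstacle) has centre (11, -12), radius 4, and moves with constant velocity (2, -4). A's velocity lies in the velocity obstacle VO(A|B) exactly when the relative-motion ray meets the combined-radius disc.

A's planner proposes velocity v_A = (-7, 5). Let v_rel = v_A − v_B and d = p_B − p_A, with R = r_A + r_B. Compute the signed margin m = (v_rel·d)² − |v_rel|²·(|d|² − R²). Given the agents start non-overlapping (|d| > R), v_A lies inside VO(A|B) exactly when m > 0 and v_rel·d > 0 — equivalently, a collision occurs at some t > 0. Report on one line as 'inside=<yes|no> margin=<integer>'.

d = (3, -10),  |d|² = 109;  R = 2+4 = 6,  c = 109−6² = 73
v_rel = (-9, 9),  |v_rel|² = 162;  v_rel·d = (-9)·(3) + (9)·(-10) = -117
162·t² + 234·t + 73 = 0  ⇒  m = (-117)² − 162·73 = 1863
m = 1863 > 0,  v_rel·d = -117 < 0  ⇒  outside

inside=no margin=1863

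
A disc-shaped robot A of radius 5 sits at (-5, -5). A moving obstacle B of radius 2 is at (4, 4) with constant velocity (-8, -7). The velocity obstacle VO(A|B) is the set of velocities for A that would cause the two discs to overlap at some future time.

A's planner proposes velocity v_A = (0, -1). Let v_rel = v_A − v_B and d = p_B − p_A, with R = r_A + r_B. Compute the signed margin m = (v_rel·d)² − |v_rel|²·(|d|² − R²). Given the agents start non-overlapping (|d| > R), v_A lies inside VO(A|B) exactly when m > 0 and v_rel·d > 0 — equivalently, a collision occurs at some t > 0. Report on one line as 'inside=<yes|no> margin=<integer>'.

d = (9, 9),  |d|² = 162;  R = 5+2 = 7,  c = 162−7² = 113
v_rel = (8, 6),  |v_rel|² = 100;  v_rel·d = (8)·(9) + (6)·(9) = 126
100·t² − 252·t + 113 = 0  ⇒  m = 126² − 100·113 = 4576
m = 4576 > 0,  v_rel·d = 126 > 0  ⇒  inside

inside=yes margin=4576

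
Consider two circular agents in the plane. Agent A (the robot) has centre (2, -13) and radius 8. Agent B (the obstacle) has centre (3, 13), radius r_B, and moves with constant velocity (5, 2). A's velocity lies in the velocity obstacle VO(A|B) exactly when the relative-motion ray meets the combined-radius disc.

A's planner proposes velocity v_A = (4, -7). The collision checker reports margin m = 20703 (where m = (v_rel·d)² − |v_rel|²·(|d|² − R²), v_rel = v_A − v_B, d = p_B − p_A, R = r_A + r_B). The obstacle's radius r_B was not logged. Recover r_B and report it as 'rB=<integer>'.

m = 20703
d = (1, 26);  v_rel = (-1, -9),  |v_rel|² = 82
v_rel×d = (-1)·(26) − (-9)·(1) = -17
since m = R²·82 − (-17)²:  R² = (289 + 20703) / 82 = 256
R = √256 = 16  ⇒  r_B = 16 − 8 = 8

rB=8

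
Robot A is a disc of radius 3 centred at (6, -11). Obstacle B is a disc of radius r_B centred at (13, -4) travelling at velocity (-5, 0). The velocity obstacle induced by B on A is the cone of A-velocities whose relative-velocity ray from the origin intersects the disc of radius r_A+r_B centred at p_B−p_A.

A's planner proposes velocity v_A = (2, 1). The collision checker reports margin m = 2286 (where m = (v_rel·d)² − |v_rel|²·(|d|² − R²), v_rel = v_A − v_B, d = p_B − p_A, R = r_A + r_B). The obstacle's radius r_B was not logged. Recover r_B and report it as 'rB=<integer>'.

m = 2286
d = (7, 7);  v_rel = (7, 1),  |v_rel|² = 50
v_rel×d = (7)·(7) − (1)·(7) = 42
since m = R²·50 − 42²:  R² = (1764 + 2286) / 50 = 81
R = √81 = 9  ⇒  r_B = 9 − 3 = 6

rB=6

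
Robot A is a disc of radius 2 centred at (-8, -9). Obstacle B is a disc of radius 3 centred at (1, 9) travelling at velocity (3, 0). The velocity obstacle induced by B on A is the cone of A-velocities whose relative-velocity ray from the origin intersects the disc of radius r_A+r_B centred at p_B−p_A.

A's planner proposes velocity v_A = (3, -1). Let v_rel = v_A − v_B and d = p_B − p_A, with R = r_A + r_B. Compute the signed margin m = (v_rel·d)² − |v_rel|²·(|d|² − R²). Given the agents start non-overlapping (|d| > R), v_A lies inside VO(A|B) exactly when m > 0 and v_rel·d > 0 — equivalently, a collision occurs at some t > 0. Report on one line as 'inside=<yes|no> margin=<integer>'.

d = (9, 18),  |d|² = 405;  R = 2+3 = 5,  c = 405−5² = 380
v_rel = (0, -1),  |v_rel|² = 1;  v_rel·d = (0)·(9) + (-1)·(18) = -18
1·t² + 36·t + 380 = 0  ⇒  m = (-18)² − 1·380 = -56
m = -56 < 0,  v_rel·d = -18 < 0  ⇒  outside

inside=no margin=-56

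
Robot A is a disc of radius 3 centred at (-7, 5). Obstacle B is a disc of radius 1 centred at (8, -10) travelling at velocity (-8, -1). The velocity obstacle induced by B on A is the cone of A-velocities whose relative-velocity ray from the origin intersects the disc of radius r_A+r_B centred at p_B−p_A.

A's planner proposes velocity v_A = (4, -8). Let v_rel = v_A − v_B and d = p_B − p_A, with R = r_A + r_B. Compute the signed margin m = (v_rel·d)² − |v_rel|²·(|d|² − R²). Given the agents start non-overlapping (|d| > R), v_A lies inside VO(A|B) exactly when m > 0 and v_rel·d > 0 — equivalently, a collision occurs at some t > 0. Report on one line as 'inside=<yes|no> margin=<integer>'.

d = (15, -15),  |d|² = 450;  R = 3+1 = 4,  c = 450−4² = 434
v_rel = (12, -7),  |v_rel|² = 193;  v_rel·d = (12)·(15) + (-7)·(-15) = 285
193·t² − 570·t + 434 = 0  ⇒  m = 285² − 193·434 = -2537
m = -2537 < 0,  v_rel·d = 285 > 0  ⇒  outside

inside=no margin=-2537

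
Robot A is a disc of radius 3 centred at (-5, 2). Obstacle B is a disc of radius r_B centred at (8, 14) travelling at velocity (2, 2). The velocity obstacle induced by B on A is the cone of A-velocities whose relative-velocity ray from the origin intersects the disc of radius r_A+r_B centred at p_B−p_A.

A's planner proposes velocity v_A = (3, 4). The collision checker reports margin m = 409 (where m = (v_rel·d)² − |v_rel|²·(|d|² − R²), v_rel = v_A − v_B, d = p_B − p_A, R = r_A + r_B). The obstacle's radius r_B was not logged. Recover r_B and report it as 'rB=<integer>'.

m = 409
d = (13, 12);  v_rel = (1, 2),  |v_rel|² = 5
v_rel×d = (1)·(12) − (2)·(13) = -14
since m = R²·5 − (-14)²:  R² = (196 + 409) / 5 = 121
R = √121 = 11  ⇒  r_B = 11 − 3 = 8

rB=8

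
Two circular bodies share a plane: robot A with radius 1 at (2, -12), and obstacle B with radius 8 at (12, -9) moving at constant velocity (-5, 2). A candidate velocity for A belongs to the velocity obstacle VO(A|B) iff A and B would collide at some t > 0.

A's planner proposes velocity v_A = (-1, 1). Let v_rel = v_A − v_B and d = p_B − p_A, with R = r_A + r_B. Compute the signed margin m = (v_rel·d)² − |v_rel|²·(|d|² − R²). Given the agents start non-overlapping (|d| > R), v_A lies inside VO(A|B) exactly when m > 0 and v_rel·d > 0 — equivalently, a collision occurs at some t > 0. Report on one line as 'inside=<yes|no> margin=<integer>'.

d = (10, 3),  |d|² = 109;  R = 1+8 = 9,  c = 109−9² = 28
v_rel = (4, -1),  |v_rel|² = 17;  v_rel·d = (4)·(10) + (-1)·(3) = 37
17·t² − 74·t + 28 = 0  ⇒  m = 37² − 17·28 = 893
m = 893 > 0,  v_rel·d = 37 > 0  ⇒  inside

inside=yes margin=893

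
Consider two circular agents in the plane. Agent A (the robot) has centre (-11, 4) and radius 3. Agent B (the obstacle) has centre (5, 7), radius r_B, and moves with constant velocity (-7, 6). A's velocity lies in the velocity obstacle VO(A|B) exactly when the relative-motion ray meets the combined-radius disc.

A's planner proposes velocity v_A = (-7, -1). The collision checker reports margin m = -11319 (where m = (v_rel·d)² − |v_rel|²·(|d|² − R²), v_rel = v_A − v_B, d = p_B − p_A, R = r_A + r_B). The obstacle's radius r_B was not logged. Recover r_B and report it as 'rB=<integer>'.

m = -11319
d = (16, 3);  v_rel = (0, -7),  |v_rel|² = 49
v_rel×d = (0)·(3) − (-7)·(16) = 112
since m = R²·49 − 112²:  R² = (12544 + -11319) / 49 = 25
R = √25 = 5  ⇒  r_B = 5 − 3 = 2

rB=2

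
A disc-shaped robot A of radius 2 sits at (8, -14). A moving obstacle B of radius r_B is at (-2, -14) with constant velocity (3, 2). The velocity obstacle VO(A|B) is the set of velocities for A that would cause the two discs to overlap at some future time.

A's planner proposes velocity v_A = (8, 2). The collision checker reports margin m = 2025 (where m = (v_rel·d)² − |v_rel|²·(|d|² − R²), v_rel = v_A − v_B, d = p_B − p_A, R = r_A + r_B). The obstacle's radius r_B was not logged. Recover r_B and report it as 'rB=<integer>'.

m = 2025
d = (-10, 0);  v_rel = (5, 0),  |v_rel|² = 25
v_rel×d = (5)·(0) − (0)·(-10) = 0
since m = R²·25 − 0²:  R² = (0 + 2025) / 25 = 81
R = √81 = 9  ⇒  r_B = 9 − 2 = 7

rB=7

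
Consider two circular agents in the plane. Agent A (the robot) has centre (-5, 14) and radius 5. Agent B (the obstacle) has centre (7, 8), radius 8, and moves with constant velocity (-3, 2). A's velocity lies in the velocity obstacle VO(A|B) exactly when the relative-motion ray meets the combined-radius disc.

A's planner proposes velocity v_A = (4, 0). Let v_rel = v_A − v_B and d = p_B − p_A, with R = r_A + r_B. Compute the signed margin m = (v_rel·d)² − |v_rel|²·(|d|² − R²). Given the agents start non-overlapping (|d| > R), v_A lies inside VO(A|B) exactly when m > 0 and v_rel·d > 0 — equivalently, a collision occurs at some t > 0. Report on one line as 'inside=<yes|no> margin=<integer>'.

d = (12, -6),  |d|² = 180;  R = 5+8 = 13,  c = 180−13² = 11
v_rel = (7, -2),  |v_rel|² = 53;  v_rel·d = (7)·(12) + (-2)·(-6) = 96
53·t² − 192·t + 11 = 0  ⇒  m = 96² − 53·11 = 8633
m = 8633 > 0,  v_rel·d = 96 > 0  ⇒  inside

inside=yes margin=8633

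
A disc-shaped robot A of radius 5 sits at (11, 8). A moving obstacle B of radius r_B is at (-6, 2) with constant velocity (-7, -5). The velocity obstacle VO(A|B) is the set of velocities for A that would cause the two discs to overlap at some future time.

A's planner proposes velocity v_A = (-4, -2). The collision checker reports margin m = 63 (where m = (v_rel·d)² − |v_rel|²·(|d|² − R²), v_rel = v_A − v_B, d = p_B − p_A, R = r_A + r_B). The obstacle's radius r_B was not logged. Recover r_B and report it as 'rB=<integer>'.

m = 63
d = (-17, -6);  v_rel = (3, 3),  |v_rel|² = 18
v_rel×d = (3)·(-6) − (3)·(-17) = 33
since m = R²·18 − 33²:  R² = (1089 + 63) / 18 = 64
R = √64 = 8  ⇒  r_B = 8 − 5 = 3

rB=3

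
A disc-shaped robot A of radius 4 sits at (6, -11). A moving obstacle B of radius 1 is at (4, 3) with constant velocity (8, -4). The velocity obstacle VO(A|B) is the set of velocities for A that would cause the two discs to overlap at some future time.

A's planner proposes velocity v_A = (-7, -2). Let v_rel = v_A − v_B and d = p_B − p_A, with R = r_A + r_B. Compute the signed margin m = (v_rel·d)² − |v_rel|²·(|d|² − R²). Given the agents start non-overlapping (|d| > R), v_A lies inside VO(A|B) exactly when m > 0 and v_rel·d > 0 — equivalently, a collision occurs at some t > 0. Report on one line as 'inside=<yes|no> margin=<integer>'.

d = (-2, 14),  |d|² = 200;  R = 4+1 = 5,  c = 200−5² = 175
v_rel = (-15, 2),  |v_rel|² = 229;  v_rel·d = (-15)·(-2) + (2)·(14) = 58
229·t² − 116·t + 175 = 0  ⇒  m = 58² − 229·175 = -36711
m = -36711 < 0,  v_rel·d = 58 > 0  ⇒  outside

inside=no margin=-36711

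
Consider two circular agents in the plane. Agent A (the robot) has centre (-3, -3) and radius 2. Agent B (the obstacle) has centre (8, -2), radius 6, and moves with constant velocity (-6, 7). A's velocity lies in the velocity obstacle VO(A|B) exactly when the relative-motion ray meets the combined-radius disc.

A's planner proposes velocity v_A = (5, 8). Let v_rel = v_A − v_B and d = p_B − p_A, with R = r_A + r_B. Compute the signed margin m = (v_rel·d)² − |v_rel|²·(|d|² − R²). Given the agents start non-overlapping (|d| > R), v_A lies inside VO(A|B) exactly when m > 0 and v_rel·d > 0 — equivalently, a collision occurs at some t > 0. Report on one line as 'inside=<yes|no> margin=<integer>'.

d = (11, 1),  |d|² = 122;  R = 2+6 = 8,  c = 122−8² = 58
v_rel = (11, 1),  |v_rel|² = 122;  v_rel·d = (11)·(11) + (1)·(1) = 122
122·t² − 244·t + 58 = 0  ⇒  m = 122² − 122·58 = 7808
m = 7808 > 0,  v_rel·d = 122 > 0  ⇒  inside

inside=yes margin=7808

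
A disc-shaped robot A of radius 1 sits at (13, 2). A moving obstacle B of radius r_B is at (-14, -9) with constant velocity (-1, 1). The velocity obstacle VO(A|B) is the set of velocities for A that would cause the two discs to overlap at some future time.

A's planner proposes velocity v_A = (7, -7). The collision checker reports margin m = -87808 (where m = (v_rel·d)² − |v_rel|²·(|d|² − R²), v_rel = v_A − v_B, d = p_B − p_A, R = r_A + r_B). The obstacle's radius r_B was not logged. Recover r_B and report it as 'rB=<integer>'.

m = -87808
d = (-27, -11);  v_rel = (8, -8),  |v_rel|² = 128
v_rel×d = (8)·(-11) − (-8)·(-27) = -304
since m = R²·128 − (-304)²:  R² = (92416 + -87808) / 128 = 36
R = √36 = 6  ⇒  r_B = 6 − 1 = 5

rB=5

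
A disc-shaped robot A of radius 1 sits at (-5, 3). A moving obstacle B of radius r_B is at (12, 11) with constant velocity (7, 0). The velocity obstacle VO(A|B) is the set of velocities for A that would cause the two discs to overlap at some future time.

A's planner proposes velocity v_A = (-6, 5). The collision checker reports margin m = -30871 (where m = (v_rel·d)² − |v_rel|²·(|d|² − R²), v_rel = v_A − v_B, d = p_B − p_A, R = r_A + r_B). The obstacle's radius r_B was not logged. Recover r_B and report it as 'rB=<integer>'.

m = -30871
d = (17, 8);  v_rel = (-13, 5),  |v_rel|² = 194
v_rel×d = (-13)·(8) − (5)·(17) = -189
since m = R²·194 − (-189)²:  R² = (35721 + -30871) / 194 = 25
R = √25 = 5  ⇒  r_B = 5 − 1 = 4

rB=4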